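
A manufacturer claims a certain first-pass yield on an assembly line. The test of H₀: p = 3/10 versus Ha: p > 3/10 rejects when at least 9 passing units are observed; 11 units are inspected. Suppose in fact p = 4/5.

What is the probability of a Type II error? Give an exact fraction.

3736313/9765625

Under the alternative p = 4/5, X ~ Binomial(11, 4/5); β is the probability the test does not reject, P(X < 9).
Summing C(11,j)·(4/5)^j·(1/5)^{11-j} for j = 0..8 gives 3736313/9765625.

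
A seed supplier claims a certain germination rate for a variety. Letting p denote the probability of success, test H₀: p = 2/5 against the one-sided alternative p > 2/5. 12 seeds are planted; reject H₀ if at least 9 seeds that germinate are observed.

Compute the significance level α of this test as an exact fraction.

The Type I error probability is α = P(X ≥ 9) computed under H₀, where X ~ Binomial(12, 2/5).
P(X ≥ 9) = Σ_{j=9}^{12} C(12,j)·(2/5)^j·(3/5)^{12-j} = 745472/48828125.

745472/48828125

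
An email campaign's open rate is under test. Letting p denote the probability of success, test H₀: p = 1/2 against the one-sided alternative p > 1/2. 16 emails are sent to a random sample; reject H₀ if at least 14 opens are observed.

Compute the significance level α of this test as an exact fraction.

137/65536

α = P(reject H₀ | H₀ true) = P(Y ≥ 14 | p = 1/2), with Y ~ Binomial(16, 1/2).
P(Y ≥ 14) = [C(16,14) + C(16,15) + C(16,16)] / 2^16 = (120 + 16 + 1) / 65536 = 137/65536.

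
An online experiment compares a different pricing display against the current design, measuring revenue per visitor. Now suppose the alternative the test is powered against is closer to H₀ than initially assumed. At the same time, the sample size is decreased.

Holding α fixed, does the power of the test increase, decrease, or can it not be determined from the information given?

A smaller true effect puts the Ha sampling distribution closer to H₀, so more of it falls in the non-rejection region. Reducing n widens both sampling distributions, so the test has less ability to distinguish Ha from H₀. Both changes push β in the same direction.
Since power = 1 − β and β increases, power decreases.

It decreases.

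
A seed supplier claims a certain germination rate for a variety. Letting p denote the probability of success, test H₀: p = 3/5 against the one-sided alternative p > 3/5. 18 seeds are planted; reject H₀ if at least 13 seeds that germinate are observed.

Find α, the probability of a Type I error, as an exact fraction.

Under H₀, X ~ Binomial(18, 3/5), and α = P(X ≥ 13).
Summing C(18,j)(3/5)^j(2/5)^{18−j} for j = 13,…,18 gives 796349989593/3814697265625.

796349989593/3814697265625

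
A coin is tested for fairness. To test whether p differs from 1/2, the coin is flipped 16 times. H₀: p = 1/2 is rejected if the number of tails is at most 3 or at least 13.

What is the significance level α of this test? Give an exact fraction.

The significance level is the null-hypothesis probability of the rejection region {≤3} ∪ {≥13}.
Each tail has probability (1 + 16 + 120 + 560)/65536; doubling gives α = 1394/65536 = 697/32768.

697/32768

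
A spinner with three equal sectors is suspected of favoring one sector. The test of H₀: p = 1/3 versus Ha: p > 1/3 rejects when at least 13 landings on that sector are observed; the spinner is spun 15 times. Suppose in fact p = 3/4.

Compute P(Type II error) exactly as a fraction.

820244467/1073741824

A Type II error is failing to reject when Ha holds: with p = 3/4, β = P(S ≤ 12).
Adding the binomial probabilities P(S=0)+…+P(S=12) at p = 3/4 gives 820244467/1073741824.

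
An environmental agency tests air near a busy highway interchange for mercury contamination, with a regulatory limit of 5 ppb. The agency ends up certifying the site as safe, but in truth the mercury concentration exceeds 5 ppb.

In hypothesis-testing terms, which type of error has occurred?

The null hypothesis here is that the mercury concentration is at or below 5 ppb (safe).
'Certifying the site as safe' corresponds to failing to reject H₀.
H₀ was not rejected but H₀ is false — a Type II error (false negative).

Type II error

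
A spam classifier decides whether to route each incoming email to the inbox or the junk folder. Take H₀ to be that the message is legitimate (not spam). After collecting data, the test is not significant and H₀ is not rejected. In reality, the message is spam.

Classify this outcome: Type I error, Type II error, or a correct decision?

H₀ was not rejected, but H₀ is actually false.
Failing to reject a false null hypothesis is a Type II error (false negative).

Type II error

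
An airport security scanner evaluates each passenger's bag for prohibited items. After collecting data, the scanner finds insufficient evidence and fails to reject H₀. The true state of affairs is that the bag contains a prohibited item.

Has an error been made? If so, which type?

The conventional null hypothesis here is that the bag contains no prohibited items.
H₀ was not rejected, but H₀ is actually false.
Failing to reject a false null hypothesis is a Type II error (false negative).

Type II error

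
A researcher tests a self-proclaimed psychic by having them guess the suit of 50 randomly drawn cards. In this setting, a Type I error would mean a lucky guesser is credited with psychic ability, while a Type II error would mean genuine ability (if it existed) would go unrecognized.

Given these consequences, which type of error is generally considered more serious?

Type I error

The Type I consequence (a lucky guesser is credited with psychic ability) is more severe than the Type II consequence (genuine ability (if it existed) would go unrecognized).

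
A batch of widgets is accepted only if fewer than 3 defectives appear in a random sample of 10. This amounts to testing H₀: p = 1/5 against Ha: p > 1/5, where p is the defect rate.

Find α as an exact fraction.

Under H₀, Y ~ Binomial(10, 1/5); the Type I error rate is P(Y ≥ 3).
Computing the lower-tail complement: 1 − 6619136/9765625 = 3146489/9765625.

3146489/9765625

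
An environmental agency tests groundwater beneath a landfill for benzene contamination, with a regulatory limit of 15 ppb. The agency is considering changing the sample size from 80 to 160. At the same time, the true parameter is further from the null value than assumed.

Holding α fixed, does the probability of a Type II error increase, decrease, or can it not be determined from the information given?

Increasing n separates the H₀ and Ha sampling distributions, so under Ha fewer outcomes land in the acceptance region. A larger true effect moves the Ha sampling distribution further from the H₀ critical value, making rejection more likely when Ha is true. Both changes push β in the same direction.

It decreases.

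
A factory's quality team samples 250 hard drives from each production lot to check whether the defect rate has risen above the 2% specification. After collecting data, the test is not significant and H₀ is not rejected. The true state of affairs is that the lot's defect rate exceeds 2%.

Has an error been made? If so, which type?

Type II error

The conventional null hypothesis here is that the lot's defect rate is 2% (within specification).
H₀ was not rejected, but H₀ is actually false.
Failing to reject a false null hypothesis is a Type II error (false negative).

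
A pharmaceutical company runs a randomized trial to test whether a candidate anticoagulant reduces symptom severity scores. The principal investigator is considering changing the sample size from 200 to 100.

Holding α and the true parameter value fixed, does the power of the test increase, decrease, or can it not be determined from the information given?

Reducing n widens both sampling distributions, so the test has less ability to distinguish Ha from H₀.
Since power = 1 − β and β increases, power decreases.

It decreases.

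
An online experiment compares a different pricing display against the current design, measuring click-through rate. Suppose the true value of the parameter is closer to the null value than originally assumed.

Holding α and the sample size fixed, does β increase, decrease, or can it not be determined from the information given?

A smaller true effect puts the Ha sampling distribution closer to H₀, so more of it falls in the non-rejection region.

It increases.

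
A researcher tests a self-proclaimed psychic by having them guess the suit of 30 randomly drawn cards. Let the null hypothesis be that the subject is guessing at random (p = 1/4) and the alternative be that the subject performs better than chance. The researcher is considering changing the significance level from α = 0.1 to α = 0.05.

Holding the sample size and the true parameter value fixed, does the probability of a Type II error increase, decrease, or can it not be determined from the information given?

It increases.

A smaller α moves the rejection region further into the tail. With the alternative true, more outcomes now fall outside the rejection region, so failing to reject becomes more likely.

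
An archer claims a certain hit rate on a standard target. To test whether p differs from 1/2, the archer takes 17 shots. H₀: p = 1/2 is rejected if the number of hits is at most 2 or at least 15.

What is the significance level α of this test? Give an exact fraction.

Under H₀, X ~ Binomial(17, 1/2); α is the probability of landing in either tail, P(X ≤ 2) + P(X ≥ 15).
By symmetry, α = 2·P(X ≤ 2) = 2·(1 + 17 + 136)/131072 = 308/131072 = 77/32768.

77/32768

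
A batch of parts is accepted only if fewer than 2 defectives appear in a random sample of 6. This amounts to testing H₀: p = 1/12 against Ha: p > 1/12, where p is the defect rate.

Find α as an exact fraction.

Under H₀, Y ~ Binomial(6, 1/12); the Type I error rate is P(Y ≥ 2).
α = 1 − P(Y ≤ 1) = 1 − 2737867/2985984 = 248117/2985984.

248117/2985984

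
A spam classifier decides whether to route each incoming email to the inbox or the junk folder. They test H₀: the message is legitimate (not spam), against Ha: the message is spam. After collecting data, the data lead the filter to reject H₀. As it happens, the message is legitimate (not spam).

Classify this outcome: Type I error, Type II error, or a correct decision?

H₀ was rejected, but H₀ is actually true.
Rejecting a true null hypothesis is a Type I error (false positive).

Type I error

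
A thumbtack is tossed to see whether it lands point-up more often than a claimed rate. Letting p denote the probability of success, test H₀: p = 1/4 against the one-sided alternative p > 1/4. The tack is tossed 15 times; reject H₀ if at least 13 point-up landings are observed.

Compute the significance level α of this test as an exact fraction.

Under H₀, S ~ Binomial(15, 1/4), and α = P(S ≥ 13).
Adding the binomial terms for j = 13 through 15 with p = 1/4 yields 991/1073741824.

991/1073741824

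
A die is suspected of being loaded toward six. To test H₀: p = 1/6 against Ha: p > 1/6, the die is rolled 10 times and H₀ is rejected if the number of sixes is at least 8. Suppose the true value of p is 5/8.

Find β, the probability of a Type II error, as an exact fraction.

211794831/268435456

Under the alternative p = 5/8, K ~ Binomial(10, 5/8); β is the probability the test does not reject, P(K < 8).
Adding the binomial probabilities P(K=0)+…+P(K=7) at p = 5/8 gives 211794831/268435456.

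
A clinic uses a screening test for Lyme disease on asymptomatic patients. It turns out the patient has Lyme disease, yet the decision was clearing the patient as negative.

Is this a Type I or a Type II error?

The null hypothesis here is that the patient does not have Lyme disease.
'Clearing the patient as negative' corresponds to failing to reject H₀.
H₀ was not rejected but H₀ is false — a Type II error (false negative).

Type II error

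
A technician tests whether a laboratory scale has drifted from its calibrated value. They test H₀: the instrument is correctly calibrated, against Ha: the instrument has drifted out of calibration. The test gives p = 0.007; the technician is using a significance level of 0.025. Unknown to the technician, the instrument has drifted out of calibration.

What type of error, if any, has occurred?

No error (correct decision).

Since p = 0.007 < α = 0.025, H₀ is rejected.
H₀ is false (actually the instrument has drifted out of calibration).
The decision matches the true state — no error.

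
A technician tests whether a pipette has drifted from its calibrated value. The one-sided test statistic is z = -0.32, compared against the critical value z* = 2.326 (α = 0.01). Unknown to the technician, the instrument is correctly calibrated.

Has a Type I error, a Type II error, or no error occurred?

The conventional null hypothesis is that the instrument is correctly calibrated.
Since z = -0.32 ≤ z* = 2.326, H₀ is not rejected.
H₀ is true (actually the instrument is correctly calibrated).
The decision matches the true state — no error.

No error (correct decision).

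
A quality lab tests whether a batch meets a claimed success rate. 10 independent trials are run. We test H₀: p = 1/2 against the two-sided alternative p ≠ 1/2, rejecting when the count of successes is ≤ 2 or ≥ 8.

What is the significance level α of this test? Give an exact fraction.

The significance level is the null-hypothesis probability of the rejection region {≤2} ∪ {≥8}.
Each tail has probability (1 + 10 + 45)/1024; doubling gives α = 112/1024 = 7/64.

7/64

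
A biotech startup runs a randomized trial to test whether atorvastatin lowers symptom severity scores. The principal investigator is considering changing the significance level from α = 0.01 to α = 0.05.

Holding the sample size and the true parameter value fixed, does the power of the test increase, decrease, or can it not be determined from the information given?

With a larger α the critical value moves toward the center, so more of the Ha sampling distribution lies in the rejection region.
Since power = 1 − β and β decreases, power increases.

It increases.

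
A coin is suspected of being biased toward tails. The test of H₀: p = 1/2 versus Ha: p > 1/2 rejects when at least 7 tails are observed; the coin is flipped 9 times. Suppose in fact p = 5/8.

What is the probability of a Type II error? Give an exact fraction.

24101307/33554432

A Type II error is failing to reject when Ha holds: with p = 5/8, β = P(X ≤ 6).
Summing C(9,j)·(5/8)^j·(3/8)^{9-j} for j = 0..6 gives 24101307/33554432.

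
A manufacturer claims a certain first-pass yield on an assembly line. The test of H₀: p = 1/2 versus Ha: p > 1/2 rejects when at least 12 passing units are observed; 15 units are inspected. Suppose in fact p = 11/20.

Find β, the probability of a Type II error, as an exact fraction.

7844484964274060391/8192000000000000000

β = P(fail to reject H₀ | Ha true) = P(Y ≤ 11 | p = 11/20), Y ~ Binomial(15, 11/20).
Equivalently, β = 1 − P(Y ≥ 12) = 7844484964274060391/8192000000000000000.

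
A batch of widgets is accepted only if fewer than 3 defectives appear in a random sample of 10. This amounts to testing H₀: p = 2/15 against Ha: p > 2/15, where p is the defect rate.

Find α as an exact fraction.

Under H₀, X ~ Binomial(10, 2/15); the Type I error rate is P(X ≥ 3).
α = 1 − P(X ≤ 2) = 1 − 165593336363/192216796875 = 26623460512/192216796875.

26623460512/192216796875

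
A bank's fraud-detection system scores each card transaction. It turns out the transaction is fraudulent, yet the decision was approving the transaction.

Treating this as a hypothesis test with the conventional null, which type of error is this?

Type II error

The null hypothesis here is that the transaction is legitimate.
'Approving the transaction' corresponds to failing to reject H₀.
H₀ was not rejected but H₀ is false — a Type II error (false negative).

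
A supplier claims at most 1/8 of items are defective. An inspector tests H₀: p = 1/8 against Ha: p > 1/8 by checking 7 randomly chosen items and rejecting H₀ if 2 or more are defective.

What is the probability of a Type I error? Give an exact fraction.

225033/1048576

Under H₀, S ~ Binomial(7, 1/8); the Type I error rate is P(S ≥ 2).
Computing the lower-tail complement: 1 − 823543/1048576 = 225033/1048576.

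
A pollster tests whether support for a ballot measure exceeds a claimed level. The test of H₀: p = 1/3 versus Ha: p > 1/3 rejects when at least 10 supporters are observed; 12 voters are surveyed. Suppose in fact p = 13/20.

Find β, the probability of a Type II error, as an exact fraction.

695265215827749/819200000000000

Under the alternative p = 13/20, Y ~ Binomial(12, 13/20); β is the probability the test does not reject, P(Y < 10).
Adding the binomial probabilities P(Y=0)+…+P(Y=9) at p = 13/20 gives 695265215827749/819200000000000.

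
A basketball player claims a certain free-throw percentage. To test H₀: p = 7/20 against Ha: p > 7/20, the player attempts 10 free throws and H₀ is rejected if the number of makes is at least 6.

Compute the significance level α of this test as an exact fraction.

486062490487/5120000000000

Under H₀, S ~ Binomial(10, 7/20), and α = P(S ≥ 6).
P(S ≥ 6) = Σ_{j=6}^{10} C(10,j)·(7/20)^j·(13/20)^{10-j} = 486062490487/5120000000000.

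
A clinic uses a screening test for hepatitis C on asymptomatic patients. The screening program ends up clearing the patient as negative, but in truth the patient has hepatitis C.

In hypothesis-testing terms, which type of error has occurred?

Type II error

The null hypothesis here is that the patient does not have hepatitis C.
'Clearing the patient as negative' corresponds to failing to reject H₀.
H₀ was not rejected but H₀ is false — a Type II error (false negative).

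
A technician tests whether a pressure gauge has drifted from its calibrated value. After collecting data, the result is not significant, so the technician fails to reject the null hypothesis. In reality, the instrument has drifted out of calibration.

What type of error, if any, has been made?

Type II error

The conventional null hypothesis here is that the instrument is correctly calibrated.
H₀ was not rejected, but H₀ is actually false.
Failing to reject a false null hypothesis is a Type II error (false negative).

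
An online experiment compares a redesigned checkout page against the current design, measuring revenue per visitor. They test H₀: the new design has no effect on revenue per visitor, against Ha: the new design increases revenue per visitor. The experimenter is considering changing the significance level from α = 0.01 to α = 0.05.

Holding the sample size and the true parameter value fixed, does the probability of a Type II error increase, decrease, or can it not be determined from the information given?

It decreases.

With a larger α the critical value moves toward the center, so more of the Ha sampling distribution lies in the rejection region.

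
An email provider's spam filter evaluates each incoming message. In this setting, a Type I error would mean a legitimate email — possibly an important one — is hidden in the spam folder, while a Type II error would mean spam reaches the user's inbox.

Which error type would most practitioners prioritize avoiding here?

Type I error

The Type I consequence (a legitimate email — possibly an important one — is hidden in the spam folder) is more severe than the Type II consequence (spam reaches the user's inbox).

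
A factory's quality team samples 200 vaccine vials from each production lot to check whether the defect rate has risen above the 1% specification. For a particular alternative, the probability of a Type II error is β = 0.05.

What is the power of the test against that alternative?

0.95

Power = 1 − β = 1 − 0.05 = 0.95.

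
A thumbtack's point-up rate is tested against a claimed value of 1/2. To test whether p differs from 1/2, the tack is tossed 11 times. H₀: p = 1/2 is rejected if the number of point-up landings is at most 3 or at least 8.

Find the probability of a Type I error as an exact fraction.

29/128

α = P(K ≤ 3 or K ≥ 8 | p = 1/2), K ~ Binomial(11, 1/2).
Each tail has probability (1 + 11 + 55 + 165)/2048; doubling gives α = 464/2048 = 29/128.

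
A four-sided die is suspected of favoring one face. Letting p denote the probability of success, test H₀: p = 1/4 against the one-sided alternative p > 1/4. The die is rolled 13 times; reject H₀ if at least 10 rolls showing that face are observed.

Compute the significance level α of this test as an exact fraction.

The Type I error probability is α = P(Y ≥ 10) computed under H₀, where Y ~ Binomial(13, 1/4).
Adding the binomial terms for j = 10 through 13 with p = 1/4 yields 529/4194304.

529/4194304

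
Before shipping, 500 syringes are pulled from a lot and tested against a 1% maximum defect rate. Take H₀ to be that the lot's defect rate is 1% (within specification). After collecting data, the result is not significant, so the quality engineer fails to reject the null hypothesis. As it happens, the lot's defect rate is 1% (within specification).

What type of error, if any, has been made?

The test retained a true H₀ — the decision matches the true state.

Neither — the decision is correct.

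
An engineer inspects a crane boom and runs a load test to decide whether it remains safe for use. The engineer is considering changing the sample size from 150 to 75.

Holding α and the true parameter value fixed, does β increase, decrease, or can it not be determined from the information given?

A smaller sample increases the standard error, so the sampling distributions under H₀ and Ha overlap more.

It increases.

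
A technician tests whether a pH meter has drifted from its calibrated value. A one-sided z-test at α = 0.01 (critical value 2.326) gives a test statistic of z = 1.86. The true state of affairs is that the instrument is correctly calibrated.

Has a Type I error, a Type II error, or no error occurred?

No error — this is a correct decision.

The conventional null hypothesis is that the instrument is correctly calibrated.
Since z = 1.86 ≤ z* = 2.326, H₀ is not rejected.
H₀ is true (actually the instrument is correctly calibrated).
The decision matches the true state — no error.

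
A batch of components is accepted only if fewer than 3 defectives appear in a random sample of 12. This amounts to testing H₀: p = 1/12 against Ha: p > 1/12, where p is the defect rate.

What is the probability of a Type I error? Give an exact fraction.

642062000537/8916100448256

Under H₀, S ~ Binomial(12, 1/12); the Type I error rate is P(S ≥ 3).
Via the complement, α = 1 − Σ_{j=0}^{2} C(12,j)(1/12)^j(11/12)^{12-j} = 642062000537/8916100448256.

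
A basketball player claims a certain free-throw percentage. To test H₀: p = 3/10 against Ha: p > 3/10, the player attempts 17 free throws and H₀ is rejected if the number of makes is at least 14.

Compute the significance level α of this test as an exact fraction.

α = P(reject H₀ | H₀ true) = P(S ≥ 14 | p = 3/10), with S ~ Binomial(17, 3/10).
Summing C(17,j)(3/10)^j(7/10)^{17−j} for j = 14,…,17 gives 121645250577/10000000000000000.

121645250577/10000000000000000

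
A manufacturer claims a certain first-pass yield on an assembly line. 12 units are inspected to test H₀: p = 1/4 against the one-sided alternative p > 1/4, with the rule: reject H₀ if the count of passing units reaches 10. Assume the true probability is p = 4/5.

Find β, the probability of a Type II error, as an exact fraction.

21565149/48828125

Under the alternative p = 4/5, K ~ Binomial(12, 4/5); β is the probability the test does not reject, P(K < 10).
Summing C(12,j)·(4/5)^j·(1/5)^{12-j} for j = 0..9 gives 21565149/48828125.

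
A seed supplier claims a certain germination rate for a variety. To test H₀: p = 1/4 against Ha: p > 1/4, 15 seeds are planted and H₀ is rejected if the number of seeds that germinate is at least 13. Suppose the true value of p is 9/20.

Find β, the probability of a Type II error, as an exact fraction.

β = P(fail to reject H₀ | Ha true) = P(S ≤ 12 | p = 9/20), S ~ Binomial(15, 9/20).
Summing C(15,j)·(9/20)^j·(11/20)^{15-j} for j = 0..12 gives 32731725032763916841/32768000000000000000.

32731725032763916841/32768000000000000000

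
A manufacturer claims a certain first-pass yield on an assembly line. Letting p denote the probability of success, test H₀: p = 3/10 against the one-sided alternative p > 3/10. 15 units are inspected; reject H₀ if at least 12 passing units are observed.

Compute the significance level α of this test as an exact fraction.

11457336519/125000000000000

Under H₀, X ~ Binomial(15, 3/10), and α = P(X ≥ 12).
Summing C(15,j)(3/10)^j(7/10)^{15−j} for j = 12,…,15 gives 11457336519/125000000000000.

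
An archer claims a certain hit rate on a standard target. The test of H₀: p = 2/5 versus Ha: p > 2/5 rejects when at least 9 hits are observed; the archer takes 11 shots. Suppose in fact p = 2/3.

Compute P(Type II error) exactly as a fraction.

A Type II error is failing to reject when Ha holds: with p = 2/3, β = P(K ≤ 8).
Equivalently, β = 1 − P(K ≥ 9) = 1675/2187.

1675/2187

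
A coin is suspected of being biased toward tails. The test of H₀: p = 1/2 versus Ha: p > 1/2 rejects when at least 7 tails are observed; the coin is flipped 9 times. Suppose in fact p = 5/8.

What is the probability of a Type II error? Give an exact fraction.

Under the alternative p = 5/8, Y ~ Binomial(9, 5/8); β is the probability the test does not reject, P(Y < 7).
Adding the binomial probabilities P(Y=0)+…+P(Y=6) at p = 5/8 gives 24101307/33554432.

24101307/33554432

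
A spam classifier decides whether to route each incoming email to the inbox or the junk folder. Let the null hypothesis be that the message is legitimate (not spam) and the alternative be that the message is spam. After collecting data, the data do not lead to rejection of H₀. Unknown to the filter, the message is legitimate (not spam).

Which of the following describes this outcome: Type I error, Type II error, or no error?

No error (correct decision).

The test retained a true H₀ — the decision matches the true state.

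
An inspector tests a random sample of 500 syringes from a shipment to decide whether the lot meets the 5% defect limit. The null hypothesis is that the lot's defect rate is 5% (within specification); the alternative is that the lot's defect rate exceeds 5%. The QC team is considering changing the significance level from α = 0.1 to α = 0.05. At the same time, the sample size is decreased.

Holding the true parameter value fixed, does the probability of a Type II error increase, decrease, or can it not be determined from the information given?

It increases.

Lowering α raises the bar for rejection; under Ha, the test now fails to reject on outcomes it previously would have rejected. A smaller sample increases the standard error, so the sampling distributions under H₀ and Ha overlap more. Both changes push β in the same direction.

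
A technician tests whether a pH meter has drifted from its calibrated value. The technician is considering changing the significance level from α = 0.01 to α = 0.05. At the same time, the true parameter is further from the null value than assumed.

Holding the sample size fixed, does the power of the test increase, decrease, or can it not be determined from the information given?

A larger α widens the rejection region, so when the alternative is true more outcomes lead to rejection — failing to reject becomes less likely. A larger true effect moves the Ha sampling distribution further from the H₀ critical value, making rejection more likely when Ha is true. Both changes push β in the same direction.
Since power = 1 − β and β decreases, power increases.

It increases.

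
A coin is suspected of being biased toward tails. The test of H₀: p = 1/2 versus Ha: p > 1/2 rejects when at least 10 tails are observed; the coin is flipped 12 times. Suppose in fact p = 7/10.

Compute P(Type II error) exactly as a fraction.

Under the alternative p = 7/10, X ~ Binomial(12, 7/10); β is the probability the test does not reject, P(X < 10).
Adding the binomial probabilities P(X=0)+…+P(X=9) at p = 7/10 gives 149436930429/200000000000.

149436930429/200000000000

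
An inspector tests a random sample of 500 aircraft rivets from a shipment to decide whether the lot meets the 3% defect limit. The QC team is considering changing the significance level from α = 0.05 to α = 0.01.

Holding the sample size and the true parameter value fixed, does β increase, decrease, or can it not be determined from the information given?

Tightening α shrinks the rejection region. When Ha holds, fewer sample outcomes clear the stricter threshold, so more fall in the acceptance region.

It increases.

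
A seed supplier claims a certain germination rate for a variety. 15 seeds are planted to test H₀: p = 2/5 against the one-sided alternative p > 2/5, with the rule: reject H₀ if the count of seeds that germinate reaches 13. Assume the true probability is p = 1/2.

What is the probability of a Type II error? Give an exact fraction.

32647/32768

Under the alternative p = 1/2, K ~ Binomial(15, 1/2); β is the probability the test does not reject, P(K < 13).
Adding the binomial probabilities P(K=0)+…+P(K=12) at p = 1/2 gives 32647/32768.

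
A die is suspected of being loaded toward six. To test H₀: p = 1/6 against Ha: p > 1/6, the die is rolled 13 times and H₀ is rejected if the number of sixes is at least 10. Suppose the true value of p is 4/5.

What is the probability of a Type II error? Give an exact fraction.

61688401/244140625

β = P(fail to reject H₀ | Ha true) = P(K ≤ 9 | p = 4/5), K ~ Binomial(13, 4/5).
Summing C(13,j)·(4/5)^j·(1/5)^{13-j} for j = 0..9 gives 61688401/244140625.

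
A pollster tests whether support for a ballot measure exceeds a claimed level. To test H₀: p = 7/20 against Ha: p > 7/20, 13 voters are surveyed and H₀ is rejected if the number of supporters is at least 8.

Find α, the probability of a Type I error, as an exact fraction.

The Type I error probability is α = P(X ≥ 8) computed under H₀, where X ~ Binomial(13, 7/20).
P(X ≥ 8) = Σ_{j=8}^{13} C(13,j)·(7/20)^j·(13/20)^{13-j} = 29568684698777/640000000000000.

29568684698777/640000000000000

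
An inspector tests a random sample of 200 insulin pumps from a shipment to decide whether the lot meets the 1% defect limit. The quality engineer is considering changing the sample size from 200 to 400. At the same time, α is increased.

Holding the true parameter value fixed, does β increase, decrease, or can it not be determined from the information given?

It decreases.

More data shrinks sampling variability; the test statistic under Ha concentrates further from the null value, making rejection more likely. A larger α widens the rejection region, so when the alternative is true more outcomes lead to rejection — failing to reject becomes less likely. Both changes push β in the same direction.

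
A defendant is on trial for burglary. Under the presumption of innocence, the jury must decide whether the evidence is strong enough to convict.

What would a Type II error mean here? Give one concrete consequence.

A Type II error would mean concluding that the defendant is innocent (or at least failing to establish that the defendant is guilty) when in fact the defendant is guilty. Consequence: a guilty person goes free.

With the conventional null hypothesis that the defendant is innocent:
A Type II error is failing to reject H₀ when H₀ is false.
Here that means acquitting the defendant when actually the defendant is guilty.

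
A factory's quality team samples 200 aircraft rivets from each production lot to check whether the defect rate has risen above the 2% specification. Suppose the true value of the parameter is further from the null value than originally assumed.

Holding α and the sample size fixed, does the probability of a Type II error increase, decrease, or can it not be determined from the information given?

The further the true parameter sits from the null value, the more of the Ha sampling distribution falls in the rejection region.

It decreases.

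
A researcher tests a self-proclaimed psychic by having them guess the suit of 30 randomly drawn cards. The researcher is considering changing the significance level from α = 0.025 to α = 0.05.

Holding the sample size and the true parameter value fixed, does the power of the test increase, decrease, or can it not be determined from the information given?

It increases.

With a larger α the critical value moves toward the center, so more of the Ha sampling distribution lies in the rejection region.
Since power = 1 − β and β decreases, power increases.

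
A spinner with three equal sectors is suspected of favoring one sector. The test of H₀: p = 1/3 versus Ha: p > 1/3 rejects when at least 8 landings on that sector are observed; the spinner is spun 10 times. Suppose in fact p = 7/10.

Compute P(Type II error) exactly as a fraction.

Under the alternative p = 7/10, X ~ Binomial(10, 7/10); β is the probability the test does not reject, P(X < 8).
Adding the binomial probabilities P(X=0)+…+P(X=7) at p = 7/10 gives 771521517/1250000000.

771521517/1250000000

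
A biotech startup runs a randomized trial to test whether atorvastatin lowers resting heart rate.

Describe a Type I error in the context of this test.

A Type I error would mean concluding that the drug lowers resting heart rate when in fact the drug has no effect on resting heart rate.

With the conventional null hypothesis that the drug has no effect on resting heart rate:
A Type I error is rejecting H₀ when H₀ is true.
Here that means concluding that the drug is effective when actually the drug has no effect on resting heart rate.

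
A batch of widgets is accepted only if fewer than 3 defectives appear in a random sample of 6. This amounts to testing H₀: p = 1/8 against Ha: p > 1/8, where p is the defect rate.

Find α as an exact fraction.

Under H₀, X ~ Binomial(6, 1/8); the Type I error rate is P(X ≥ 3).
α = 1 − P(X ≤ 2) = 1 − 127253/131072 = 3819/131072.

3819/131072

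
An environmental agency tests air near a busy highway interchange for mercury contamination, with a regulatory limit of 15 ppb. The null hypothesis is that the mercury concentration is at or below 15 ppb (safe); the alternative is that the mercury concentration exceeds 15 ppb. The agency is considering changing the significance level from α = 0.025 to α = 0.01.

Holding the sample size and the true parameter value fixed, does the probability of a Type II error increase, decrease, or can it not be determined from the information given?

Tightening α shrinks the rejection region. When Ha holds, fewer sample outcomes clear the stricter threshold, so more fall in the acceptance region.

It increases.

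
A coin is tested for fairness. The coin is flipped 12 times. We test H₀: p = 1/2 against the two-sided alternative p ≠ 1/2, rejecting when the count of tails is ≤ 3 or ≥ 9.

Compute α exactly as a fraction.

Under H₀, X ~ Binomial(12, 1/2); α is the probability of landing in either tail, P(X ≤ 3) + P(X ≥ 9).
Each tail has probability (1 + 12 + 66 + 220)/4096; doubling gives α = 598/4096 = 299/2048.

299/2048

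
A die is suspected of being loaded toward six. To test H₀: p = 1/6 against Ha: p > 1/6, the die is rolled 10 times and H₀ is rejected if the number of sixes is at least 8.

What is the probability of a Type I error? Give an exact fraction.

The Type I error probability is α = P(S ≥ 8) computed under H₀, where S ~ Binomial(10, 1/6).
Summing C(10,j)(1/6)^j(5/6)^{10−j} for j = 8,…,10 gives 49/2519424.

49/2519424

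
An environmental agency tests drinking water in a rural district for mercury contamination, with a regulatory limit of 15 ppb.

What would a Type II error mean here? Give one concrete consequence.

With the conventional null hypothesis that the mercury concentration is at or below 15 ppb (safe):
A Type II error is failing to reject H₀ when H₀ is false.
Here that means certifying the site as safe when actually the mercury concentration exceeds 15 ppb.

A Type II error would mean concluding that the mercury concentration is at or below 15 ppb (safe) (or at least failing to establish that the mercury concentration exceeds 15 ppb) when in fact the mercury concentration exceeds 15 ppb. Consequence: a site with unsafe mercury levels is certified clean, and people continue to be exposed.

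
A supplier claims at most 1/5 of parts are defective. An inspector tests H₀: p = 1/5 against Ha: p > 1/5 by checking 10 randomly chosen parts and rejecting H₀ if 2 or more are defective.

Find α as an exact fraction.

Under H₀, Y ~ Binomial(10, 1/5); the Type I error rate is P(Y ≥ 2).
Computing the lower-tail complement: 1 − 3670016/9765625 = 6095609/9765625.

6095609/9765625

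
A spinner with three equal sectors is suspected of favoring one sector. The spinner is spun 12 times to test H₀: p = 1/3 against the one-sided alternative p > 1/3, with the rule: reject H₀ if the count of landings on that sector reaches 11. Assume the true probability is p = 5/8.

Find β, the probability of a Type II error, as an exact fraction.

Under the alternative p = 5/8, X ~ Binomial(12, 5/8); β is the probability the test does not reject, P(X < 11).
Summing C(12,j)·(5/8)^j·(3/8)^{12-j} for j = 0..10 gives 66717523611/68719476736.

66717523611/68719476736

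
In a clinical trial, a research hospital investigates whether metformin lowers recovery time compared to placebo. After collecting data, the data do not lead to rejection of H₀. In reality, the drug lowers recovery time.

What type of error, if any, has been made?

The conventional null hypothesis here is that the drug has no effect on recovery time.
H₀ was not rejected, but H₀ is actually false.
Failing to reject a false null hypothesis is a Type II error (false negative).

Type II error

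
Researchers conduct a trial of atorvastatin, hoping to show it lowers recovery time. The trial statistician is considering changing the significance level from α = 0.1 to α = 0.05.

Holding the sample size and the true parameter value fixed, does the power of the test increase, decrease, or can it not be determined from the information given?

A smaller α moves the rejection region further into the tail. With the alternative true, more outcomes now fall outside the rejection region, so failing to reject becomes more likely.
Since power = 1 − β and β increases, power decreases.

It decreases.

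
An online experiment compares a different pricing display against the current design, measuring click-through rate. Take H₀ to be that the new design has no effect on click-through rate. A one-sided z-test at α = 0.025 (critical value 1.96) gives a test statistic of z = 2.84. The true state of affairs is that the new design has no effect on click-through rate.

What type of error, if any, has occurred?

Type I error

Since z = 2.84 > z* = 1.96, H₀ is rejected.
H₀ is true (actually the new design has no effect on click-through rate).
Rejecting a true H₀ is a Type I error.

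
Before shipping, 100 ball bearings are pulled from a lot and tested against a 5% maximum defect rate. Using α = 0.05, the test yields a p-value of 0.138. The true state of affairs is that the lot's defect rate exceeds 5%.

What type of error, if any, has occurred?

Type II error

The conventional null hypothesis is that the lot's defect rate is 5% (within specification).
Since p = 0.138 ≥ α = 0.05, H₀ is not rejected.
H₀ is false (actually the lot's defect rate exceeds 5%).
Failing to reject a false H₀ is a Type II error.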